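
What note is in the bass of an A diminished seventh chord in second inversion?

Eb

A diminished seventh is A–C–Eb–Gb. Second inversion places the fifth in the bass: Eb.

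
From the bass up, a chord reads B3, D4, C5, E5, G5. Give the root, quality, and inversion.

C major ninth, third inversion

The distinct note names are B, D, C, E, G. Stacked in thirds they read C–E–G–B–D, which is a major ninth chord on C.
B is the seventh of C major ninth; seventh in the bass means third inversion.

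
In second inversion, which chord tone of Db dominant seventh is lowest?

The fifth of Db dominant seventh (Db–F–Ab–Cb) is Ab; that is the bass in second inversion.

Ab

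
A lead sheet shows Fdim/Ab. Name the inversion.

Fdim/Ab means F diminished with Ab in the bass. Ab is the third of F diminished (F–Ab–Cb), so this is first inversion.

first inversion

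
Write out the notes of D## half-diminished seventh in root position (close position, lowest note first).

D##, F##, A#, C##

D## half-diminished seventh is D##–F##–A#–C##. Root position puts the root (D##) in the bass, with the remaining tones above: D##, F##, A#, C##.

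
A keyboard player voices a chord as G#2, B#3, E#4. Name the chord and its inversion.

E# minor, first inversion

The pitch classes G#, B#, E# arrange in thirds as E#–G#–B#: an E# minor triad.
The lowest note is G#, the third of the chord, so this is first inversion (figured bass 6).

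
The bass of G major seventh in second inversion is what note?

G major seventh is G–B–D–F#. Second inversion places the fifth in the bass: D.

D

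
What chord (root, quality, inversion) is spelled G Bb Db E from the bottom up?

E diminished seventh, first inversion

Reducing to letter names: G, Bb, Db, E. These stack in thirds as E–G–Bb–Db — an E diminished seventh chord.
G is the third of E diminished seventh; third in the bass means first inversion (figured bass 6/5).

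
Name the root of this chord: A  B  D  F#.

A, B, D, F# are the tones of a B minor seventh chord (B–D–F#–A), making B the root.

B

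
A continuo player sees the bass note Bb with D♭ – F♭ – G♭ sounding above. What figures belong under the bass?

6/5

The notes Bb, Db, Fb, Gb stack in thirds as Gb–Bb–Db–Fb — a Gb dominant seventh chord. The bass Bb is the third, so this is first inversion: figured 6/5.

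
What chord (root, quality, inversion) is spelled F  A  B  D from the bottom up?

B half-diminished seventh, second inversion

The pitch classes F, A, B, D arrange in thirds as B–D–F–A: a B half-diminished seventh chord.
The lowest note is F, the fifth of the chord, so this is second inversion (figured bass 4/3).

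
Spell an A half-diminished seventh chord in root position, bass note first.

A, C, Eb, G

The chord tones are A–C–Eb–G. With the root (A) lowest for root position: A, C, Eb, G.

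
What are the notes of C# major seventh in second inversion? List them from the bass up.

C# major seventh is C#–E#–G#–B#. Second inversion puts the fifth (G#) in the bass, with the remaining tones above: G#, B#, C#, E#.

G#, B#, C#, E#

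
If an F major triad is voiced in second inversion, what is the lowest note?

F major is F–A–C. Second inversion places the fifth in the bass: C.

C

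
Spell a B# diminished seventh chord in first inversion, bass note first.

Spelling B# diminished seventh: B#–D#–F#–A. In first inversion the third is bass, giving D#, F#, A, B# from the bottom.

D#, F#, A, B#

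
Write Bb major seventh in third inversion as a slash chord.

Third inversion of Bb major seventh has the seventh (A) in the bass. As a slash chord: Bbmaj7/A.

Bbmaj7/A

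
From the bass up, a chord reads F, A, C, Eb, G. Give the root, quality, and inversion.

Reducing to letter names: F, A, C, Eb, G. These stack in thirds as F–A–C–Eb–G — an F dominant ninth chord.
With the root (F) in the bass, the chord is in root position.

F dominant ninth, root position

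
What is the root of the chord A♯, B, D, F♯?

A#, B, D, F# are the tones of a B minor-major seventh chord (B–D–F#–A#), making B the root.

B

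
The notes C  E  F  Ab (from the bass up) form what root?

Reordering C, E, F, Ab into stacked thirds gives F–Ab–C–E; the bottom of that stack, F, is the root.

F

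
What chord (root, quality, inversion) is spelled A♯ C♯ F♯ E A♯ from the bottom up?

F# dominant seventh, first inversion

Reducing to letter names: A#, C#, F#, E. These stack in thirds as F#–A#–C#–E — an F# dominant seventh chord.
A# is the third of F# dominant seventh; third in the bass means first inversion (figured bass 6/5).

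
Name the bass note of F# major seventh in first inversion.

A#

F# major seventh is F#–A#–C#–E#. First inversion places the third in the bass: A#.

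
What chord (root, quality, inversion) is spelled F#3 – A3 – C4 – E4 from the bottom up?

The pitch classes F#, A, C, E arrange in thirds as F#–A–C–E: an F# half-diminished seventh chord.
The lowest note is F#, the root of the chord, so this is root position (figured bass 7).

F# half-diminished seventh, root position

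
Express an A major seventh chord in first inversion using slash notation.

Amaj7/C#

First inversion of A major seventh has the third (C#) in the bass. As a slash chord: Amaj7/C#.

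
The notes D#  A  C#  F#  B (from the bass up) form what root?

Reordering D#, A, C#, F#, B into stacked thirds gives B–D#–F#–A–C#; the bottom of that stack, B, is the root.

B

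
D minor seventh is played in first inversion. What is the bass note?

In first inversion the third is lowest. For D minor seventh (D–F–A–C) that is F.

F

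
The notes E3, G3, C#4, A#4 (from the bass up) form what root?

The distinct letter names are E, G, C#, A#. Arranged as a stack of thirds they read A#–C#–E–G, so A# is the root (an A# diminished seventh chord).

A#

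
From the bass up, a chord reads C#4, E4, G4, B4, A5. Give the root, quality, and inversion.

A dominant ninth, first inversion

The distinct note names are C#, E, G, B, A. Stacked in thirds they read A–C#–E–G–B, which is a dominant ninth chord on A.
The lowest note is C#, the third of the chord, so this is first inversion.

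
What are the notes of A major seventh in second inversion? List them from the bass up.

E, G#, A, C#

A major seventh is A–C#–E–G#. Second inversion puts the fifth (E) in the bass, with the remaining tones above: E, G#, A, C#.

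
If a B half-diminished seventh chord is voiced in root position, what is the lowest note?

B

In root position the root is lowest. For B half-diminished seventh (B–D–F–A) that is B.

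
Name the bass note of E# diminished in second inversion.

B

In second inversion the fifth is lowest. For E# diminished (E#–G#–B) that is B.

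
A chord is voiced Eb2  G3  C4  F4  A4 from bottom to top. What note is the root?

Reordering Eb, G, C, F, A into stacked thirds gives F–A–C–Eb–G; the bottom of that stack, F, is the root.

F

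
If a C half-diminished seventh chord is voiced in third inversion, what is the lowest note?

In third inversion the seventh is lowest. For C half-diminished seventh (C–Eb–Gb–Bb) that is Bb.

Bb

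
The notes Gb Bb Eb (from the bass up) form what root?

Gb, Bb, Eb are the tones of an Eb minor triad (Eb–Gb–Bb), making Eb the root.

Eb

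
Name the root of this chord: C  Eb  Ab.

Reordering C, Eb, Ab into stacked thirds gives Ab–C–Eb; the bottom of that stack, Ab, is the root.

Ab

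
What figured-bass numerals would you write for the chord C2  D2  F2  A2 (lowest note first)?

4/2

The notes C, D, F, A stack in thirds as D–F–A–C — a D minor seventh chord. The bass C is the seventh, so this is third inversion: figured 4/2.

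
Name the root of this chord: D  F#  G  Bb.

D, F#, G, Bb are the tones of a G minor-major seventh chord (G–Bb–D–F#), making G the root.

G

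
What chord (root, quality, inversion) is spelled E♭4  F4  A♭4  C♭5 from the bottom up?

The pitch classes Eb, F, Ab, Cb arrange in thirds as F–Ab–Cb–Eb: an F half-diminished seventh chord.
The lowest note is Eb, the seventh of the chord, so this is third inversion (figured bass 4/2).

F half-diminished seventh, third inversion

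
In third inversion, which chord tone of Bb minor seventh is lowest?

Ab

The seventh of Bb minor seventh (Bb–Db–F–Ab) is Ab; that is the bass in third inversion.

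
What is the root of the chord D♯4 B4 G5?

G

The distinct letter names are D#, B, G. Arranged as a stack of thirds they read G–B–D#, so G is the root (a G augmented triad).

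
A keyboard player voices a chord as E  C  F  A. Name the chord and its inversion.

The pitch classes E, C, F, A arrange in thirds as F–A–C–E: an F major seventh chord.
With the seventh (E) in the bass, the chord is in third inversion (figured bass 4/2).

F major seventh, third inversion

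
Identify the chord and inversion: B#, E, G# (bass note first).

E augmented, second inversion

The pitch classes B#, E, G# arrange in thirds as E–G#–B#: an E augmented triad.
B# is the fifth of E augmented; fifth in the bass means second inversion (figured bass 6/4).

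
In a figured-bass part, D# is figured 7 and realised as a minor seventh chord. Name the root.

The figures 7 mean the root of the chord is in the bass. If D# is the root of a minor seventh chord, the root is D# (chord tones D#–F#–A#–C#).

D#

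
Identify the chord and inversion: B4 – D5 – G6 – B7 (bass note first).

G major, first inversion

Reducing to letter names: B, D, G. These stack in thirds as G–B–D — a G major triad.
B is the third of G major; third in the bass means first inversion (figured bass 6).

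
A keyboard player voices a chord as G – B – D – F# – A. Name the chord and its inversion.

Reducing to letter names: G, B, D, F#, A. These stack in thirds as G–B–D–F#–A — a G major ninth chord.
The lowest note is G, the root of the chord, so this is root position.

G major ninth, root position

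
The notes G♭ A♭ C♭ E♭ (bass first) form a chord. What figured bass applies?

The notes Gb, Ab, Cb, Eb stack in thirds as Ab–Cb–Eb–Gb — an Ab minor seventh chord. The bass Gb is the seventh, so this is third inversion: figured 4/2.

4/2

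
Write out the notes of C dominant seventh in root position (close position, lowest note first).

C, E, G, Bb

Spelling C dominant seventh: C–E–G–Bb. In root position the root is bass, giving C, E, G, Bb from the bottom.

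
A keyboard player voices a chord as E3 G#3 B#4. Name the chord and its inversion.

The pitch classes E, G#, B# arrange in thirds as E–G#–B#: an E augmented triad.
E is the root of E augmented; root in the bass means root position (figured bass 5/3).

E augmented, root position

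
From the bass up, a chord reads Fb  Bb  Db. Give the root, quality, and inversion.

The pitch classes Fb, Bb, Db arrange in thirds as Bb–Db–Fb: a Bb diminished triad.
The lowest note is Fb, the fifth of the chord, so this is second inversion (figured bass 6/4).

Bb diminished, second inversion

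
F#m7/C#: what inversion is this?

second inversion

F#m7/C# means F# minor seventh with C# in the bass. C# is the fifth of F# minor seventh (F#–A–C#–E), so this is second inversion.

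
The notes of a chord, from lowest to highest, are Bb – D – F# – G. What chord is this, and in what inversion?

G minor-major seventh, first inversion

The distinct note names are Bb, D, F#, G. Stacked in thirds they read G–Bb–D–F#, which is a minor-major seventh chord on G.
With the third (Bb) in the bass, the chord is in first inversion (figured bass 6/5).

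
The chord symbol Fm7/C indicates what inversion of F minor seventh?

second inversion

Fm7/C means F minor seventh with C in the bass. C is the fifth of F minor seventh (F–Ab–C–Eb), so this is second inversion.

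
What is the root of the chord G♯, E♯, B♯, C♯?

The distinct letter names are G#, E#, B#, C#. Arranged as a stack of thirds they read C#–E#–G#–B#, so C# is the root (a C# major seventh chord).

C#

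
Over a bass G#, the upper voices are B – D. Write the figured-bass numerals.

5/3

The notes G#, B, D stack in thirds as G#–B–D — a G# diminished triad. The bass G# is the root, so this is root position: figured 5/3.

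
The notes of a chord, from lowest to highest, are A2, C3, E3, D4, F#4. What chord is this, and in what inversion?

D dominant ninth, second inversion

The distinct note names are A, C, E, D, F#. Stacked in thirds they read D–F#–A–C–E, which is a dominant ninth chord on D.
With the fifth (A) in the bass, the chord is in second inversion.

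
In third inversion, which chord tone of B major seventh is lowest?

A#

The seventh of B major seventh (B–D#–F#–A#) is A#; that is the bass in third inversion.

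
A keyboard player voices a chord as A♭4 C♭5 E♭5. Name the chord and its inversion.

The pitch classes Ab, Cb, Eb arrange in thirds as Ab–Cb–Eb: an Ab minor triad.
The lowest note is Ab, the root of the chord, so this is root position (figured bass 5/3).

Ab minor, root position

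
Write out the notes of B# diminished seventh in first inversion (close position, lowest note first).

D#, F#, A, B#

The chord tones are B#–D#–F#–A. With the third (D#) lowest for first inversion: D#, F#, A, B#.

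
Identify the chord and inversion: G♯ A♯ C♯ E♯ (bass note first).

A# minor seventh, third inversion

Reducing to letter names: G#, A#, C#, E#. These stack in thirds as A#–C#–E#–G# — an A# minor seventh chord.
With the seventh (G#) in the bass, the chord is in third inversion (figured bass 4/2).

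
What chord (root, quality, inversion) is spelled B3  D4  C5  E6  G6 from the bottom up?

The distinct note names are B, D, C, E, G. Stacked in thirds they read C–E–G–B–D, which is a major ninth chord on C.
With the seventh (B) in the bass, the chord is in third inversion.

C major ninth, third inversion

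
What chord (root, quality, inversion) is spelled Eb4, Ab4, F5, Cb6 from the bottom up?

F half-diminished seventh, third inversion

The pitch classes Eb, Ab, F, Cb arrange in thirds as F–Ab–Cb–Eb: an F half-diminished seventh chord.
The lowest note is Eb, the seventh of the chord, so this is third inversion (figured bass 4/2).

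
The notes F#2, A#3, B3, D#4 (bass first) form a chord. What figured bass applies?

The notes F#, A#, B, D# stack in thirds as B–D#–F#–A# — a B major seventh chord. The bass F# is the fifth, so this is second inversion: figured 4/3.

4/3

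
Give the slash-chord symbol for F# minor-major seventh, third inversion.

F#m(maj7)/E#

Third inversion of F# minor-major seventh has the seventh (E#) in the bass. As a slash chord: F#m(maj7)/E#.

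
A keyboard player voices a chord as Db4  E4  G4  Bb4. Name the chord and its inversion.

E diminished seventh, third inversion

The distinct note names are Db, E, G, Bb. Stacked in thirds they read E–G–Bb–Db, which is a diminished seventh chord on E.
With the seventh (Db) in the bass, the chord is in third inversion (figured bass 4/2).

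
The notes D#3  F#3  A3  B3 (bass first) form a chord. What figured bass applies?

The notes D#, F#, A, B stack in thirds as B–D#–F#–A — a B dominant seventh chord. The bass D# is the third, so this is first inversion: figured 6/5.

6/5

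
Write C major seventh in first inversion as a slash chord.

First inversion of C major seventh has the third (E) in the bass. As a slash chord: Cmaj7/E.

Cmaj7/E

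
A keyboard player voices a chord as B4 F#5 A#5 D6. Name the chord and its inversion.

Reducing to letter names: B, F#, A#, D. These stack in thirds as B–D–F#–A# — a B minor-major seventh chord.
B is the root of B minor-major seventh; root in the bass means root position (figured bass 7).

B minor-major seventh, root position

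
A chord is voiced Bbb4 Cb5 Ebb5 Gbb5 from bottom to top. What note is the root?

Cb

The distinct letter names are Bbb, Cb, Ebb, Gbb. Arranged as a stack of thirds they read Cb–Ebb–Gbb–Bbb, so Cb is the root (a Cb half-diminished seventh chord).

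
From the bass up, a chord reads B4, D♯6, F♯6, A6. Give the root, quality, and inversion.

B dominant seventh, root position

The distinct note names are B, D#, F#, A. Stacked in thirds they read B–D#–F#–A, which is a dominant seventh chord on B.
With the root (B) in the bass, the chord is in root position (figured bass 7).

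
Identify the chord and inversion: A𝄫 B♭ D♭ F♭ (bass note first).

Reducing to letter names: Abb, Bb, Db, Fb. These stack in thirds as Bb–Db–Fb–Abb — a Bb diminished seventh chord.
Abb is the seventh of Bb diminished seventh; seventh in the bass means third inversion (figured bass 4/2).

Bb diminished seventh, third inversion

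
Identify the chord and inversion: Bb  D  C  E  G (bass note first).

C dominant ninth, third inversion

Reducing to letter names: Bb, D, C, E, G. These stack in thirds as C–E–G–Bb–D — a C dominant ninth chord.
With the seventh (Bb) in the bass, the chord is in third inversion.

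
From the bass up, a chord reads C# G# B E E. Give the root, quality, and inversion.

The distinct note names are C#, G#, B, E. Stacked in thirds they read C#–E–G#–B, which is a minor seventh chord on C#.
With the root (C#) in the bass, the chord is in root position (figured bass 7).

C# minor seventh, root position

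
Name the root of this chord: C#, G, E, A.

Reordering C#, G, E, A into stacked thirds gives A–C#–E–G; the bottom of that stack, A, is the root.

A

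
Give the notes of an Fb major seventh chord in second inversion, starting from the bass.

Cb, Eb, Fb, Ab

The chord tones are Fb–Ab–Cb–Eb. With the fifth (Cb) lowest for second inversion: Cb, Eb, Fb, Ab.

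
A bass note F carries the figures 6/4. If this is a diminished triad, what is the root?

The figures 6/4 mean the fifth of the chord is in the bass. If F is the fifth of a diminished triad, the root is B (chord tones B–D–F).

B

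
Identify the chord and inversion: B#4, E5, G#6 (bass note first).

E augmented, second inversion

The distinct note names are B#, E, G#. Stacked in thirds they read E–G#–B#, which is an augmented triad on E.
With the fifth (B#) in the bass, the chord is in second inversion (figured bass 6/4).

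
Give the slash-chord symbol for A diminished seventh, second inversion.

Adim7/Eb

Second inversion of A diminished seventh has the fifth (Eb) in the bass. As a slash chord: Adim7/Eb.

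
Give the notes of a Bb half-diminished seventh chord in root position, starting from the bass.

The chord tones are Bb–Db–Fb–Ab. With the root (Bb) lowest for root position: Bb, Db, Fb, Ab.

Bb, Db, Fb, Ab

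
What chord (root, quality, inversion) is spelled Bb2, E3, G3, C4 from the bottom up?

The pitch classes Bb, E, G, C arrange in thirds as C–E–G–Bb: a C dominant seventh chord.
The lowest note is Bb, the seventh of the chord, so this is third inversion (figured bass 4/2).

C dominant seventh, third inversion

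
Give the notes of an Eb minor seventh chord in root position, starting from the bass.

The chord tones are Eb–Gb–Bb–Db. With the root (Eb) lowest for root position: Eb, Gb, Bb, Db.

Eb, Gb, Bb, Db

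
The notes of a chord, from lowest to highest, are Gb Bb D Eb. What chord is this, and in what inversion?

Eb minor-major seventh, first inversion

Reducing to letter names: Gb, Bb, D, Eb. These stack in thirds as Eb–Gb–Bb–D — an Eb minor-major seventh chord.
The lowest note is Gb, the third of the chord, so this is first inversion (figured bass 6/5).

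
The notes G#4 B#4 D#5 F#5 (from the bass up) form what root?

G#

G#, B#, D#, F# are the tones of a G# dominant seventh chord (G#–B#–D#–F#), making G# the root.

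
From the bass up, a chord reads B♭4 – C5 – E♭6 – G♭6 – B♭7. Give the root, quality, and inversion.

The distinct note names are Bb, C, Eb, Gb. Stacked in thirds they read C–Eb–Gb–Bb, which is a half-diminished seventh chord on C.
The lowest note is Bb, the seventh of the chord, so this is third inversion (figured bass 4/2).

C half-diminished seventh, third inversion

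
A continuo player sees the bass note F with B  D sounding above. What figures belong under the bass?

6/4

The notes F, B, D stack in thirds as B–D–F — a B diminished triad. The bass F is the fifth, so this is second inversion: figured 6/4.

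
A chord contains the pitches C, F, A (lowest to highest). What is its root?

Reordering C, F, A into stacked thirds gives F–A–C; the bottom of that stack, F, is the root.

F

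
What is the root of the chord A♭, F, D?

Ab, F, D are the tones of a D diminished triad (D–F–Ab), making D the root.

D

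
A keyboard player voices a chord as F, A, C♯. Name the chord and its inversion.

F augmented, root position

The pitch classes F, A, C# arrange in thirds as F–A–C#: an F augmented triad.
The lowest note is F, the root of the chord, so this is root position (figured bass 5/3).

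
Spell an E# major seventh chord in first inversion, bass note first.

The chord tones are E#–G##–B#–D##. With the third (G##) lowest for first inversion: G##, B#, D##, E#.

G##, B#, D##, E#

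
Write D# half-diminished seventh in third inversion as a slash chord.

D#ø7/C#

Third inversion of D# half-diminished seventh has the seventh (C#) in the bass. As a slash chord: D#ø7/C#.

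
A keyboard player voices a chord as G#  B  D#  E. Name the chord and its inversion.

The distinct note names are G#, B, D#, E. Stacked in thirds they read E–G#–B–D#, which is a major seventh chord on E.
G# is the third of E major seventh; third in the bass means first inversion (figured bass 6/5).

E major seventh, first inversion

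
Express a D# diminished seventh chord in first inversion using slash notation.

D#dim7/F#

First inversion of D# diminished seventh has the third (F#) in the bass. As a slash chord: D#dim7/F#.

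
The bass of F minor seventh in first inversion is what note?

F minor seventh is F–Ab–C–Eb. First inversion places the third in the bass: Ab.

Ab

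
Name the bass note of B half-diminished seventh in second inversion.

F

B half-diminished seventh is B–D–F–A. Second inversion places the fifth in the bass: F.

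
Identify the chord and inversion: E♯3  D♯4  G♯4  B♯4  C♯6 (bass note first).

C# major ninth, first inversion

The distinct note names are E#, D#, G#, B#, C#. Stacked in thirds they read C#–E#–G#–B#–D#, which is a major ninth chord on C#.
With the third (E#) in the bass, the chord is in first inversion.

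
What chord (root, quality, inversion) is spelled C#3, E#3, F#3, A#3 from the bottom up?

F# major seventh, second inversion

Reducing to letter names: C#, E#, F#, A#. These stack in thirds as F#–A#–C#–E# — an F# major seventh chord.
C# is the fifth of F# major seventh; fifth in the bass means second inversion (figured bass 4/3).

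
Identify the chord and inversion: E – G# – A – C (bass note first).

A minor-major seventh, second inversion

The pitch classes E, G#, A, C arrange in thirds as A–C–E–G#: an A minor-major seventh chord.
With the fifth (E) in the bass, the chord is in second inversion (figured bass 4/3).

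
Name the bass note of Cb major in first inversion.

Eb

Cb major is Cb–Eb–Gb. First inversion places the third in the bass: Eb.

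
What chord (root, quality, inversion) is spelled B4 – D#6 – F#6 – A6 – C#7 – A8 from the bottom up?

The distinct note names are B, D#, F#, A, C#. Stacked in thirds they read B–D#–F#–A–C#, which is a dominant ninth chord on B.
The lowest note is B, the root of the chord, so this is root position.

B dominant ninth, root position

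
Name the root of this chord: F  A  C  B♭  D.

Bb

F, A, C, Bb, D are the tones of a Bb major ninth chord (Bb–D–F–A–C), making Bb the root.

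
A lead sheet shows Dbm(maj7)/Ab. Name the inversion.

second inversion

Dbm(maj7)/Ab means Db minor-major seventh with Ab in the bass. Ab is the fifth of Db minor-major seventh (Db–Fb–Ab–C), so this is second inversion.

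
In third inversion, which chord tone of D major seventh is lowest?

In third inversion the seventh is lowest. For D major seventh (D–F#–A–C#) that is C#.

C#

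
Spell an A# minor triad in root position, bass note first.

Spelling A# minor: A#–C#–E#. In root position the root is bass, giving A#, C#, E# from the bottom.

A#, C#, E#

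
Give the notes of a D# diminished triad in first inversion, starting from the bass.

F#, A, D#

Spelling D# diminished: D#–F#–A. In first inversion the third is bass, giving F#, A, D# from the bottom.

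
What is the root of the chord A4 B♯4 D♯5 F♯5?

Reordering A, B#, D#, F# into stacked thirds gives B#–D#–F#–A; the bottom of that stack, B#, is the root.

B#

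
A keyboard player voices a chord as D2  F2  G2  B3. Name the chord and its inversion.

Reducing to letter names: D, F, G, B. These stack in thirds as G–B–D–F — a G dominant seventh chord.
With the fifth (D) in the bass, the chord is in second inversion (figured bass 4/3).

G dominant seventh, second inversion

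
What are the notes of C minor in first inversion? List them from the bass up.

Eb, G, C

The chord tones are C–Eb–G. With the third (Eb) lowest for first inversion: Eb, G, C.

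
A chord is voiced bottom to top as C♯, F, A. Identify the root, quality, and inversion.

The distinct note names are C#, F, A. Stacked in thirds they read F–A–C#, which is an augmented triad on F.
The lowest note is C#, the fifth of the chord, so this is second inversion (figured bass 6/4).

F augmented, second inversion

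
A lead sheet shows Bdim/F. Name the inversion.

second inversion

Bdim/F means B diminished with F in the bass. F is the fifth of B diminished (B–D–F), so this is second inversion.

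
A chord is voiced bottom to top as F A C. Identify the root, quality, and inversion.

F major, root position

The pitch classes F, A, C arrange in thirds as F–A–C: an F major triad.
With the root (F) in the bass, the chord is in root position (figured bass 5/3).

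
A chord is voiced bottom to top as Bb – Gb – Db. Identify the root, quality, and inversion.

The distinct note names are Bb, Gb, Db. Stacked in thirds they read Gb–Bb–Db, which is a major triad on Gb.
With the third (Bb) in the bass, the chord is in first inversion (figured bass 6).

Gb major, first inversion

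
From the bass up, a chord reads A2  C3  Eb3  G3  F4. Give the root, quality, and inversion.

F dominant ninth, first inversion

The distinct note names are A, C, Eb, G, F. Stacked in thirds they read F–A–C–Eb–G, which is a dominant ninth chord on F.
A is the third of F dominant ninth; third in the bass means first inversion.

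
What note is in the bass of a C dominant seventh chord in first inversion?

The third of C dominant seventh (C–E–G–Bb) is E; that is the bass in first inversion.

E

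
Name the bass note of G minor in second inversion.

D

G minor is G–Bb–D. Second inversion places the fifth in the bass: D.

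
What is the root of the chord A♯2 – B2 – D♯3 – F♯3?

B

A#, B, D#, F# are the tones of a B major seventh chord (B–D#–F#–A#), making B the root.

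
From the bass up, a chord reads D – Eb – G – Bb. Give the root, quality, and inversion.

Eb major seventh, third inversion

The pitch classes D, Eb, G, Bb arrange in thirds as Eb–G–Bb–D: an Eb major seventh chord.
D is the seventh of Eb major seventh; seventh in the bass means third inversion (figured bass 4/2).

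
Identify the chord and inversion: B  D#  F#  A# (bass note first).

Reducing to letter names: B, D#, F#, A#. These stack in thirds as B–D#–F#–A# — a B major seventh chord.
With the root (B) in the bass, the chord is in root position (figured bass 7).

B major seventh, root position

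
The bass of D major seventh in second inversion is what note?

D major seventh is D–F#–A–C#. Second inversion places the fifth in the bass: A.

A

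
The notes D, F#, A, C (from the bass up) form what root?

The distinct letter names are D, F#, A, C. Arranged as a stack of thirds they read D–F#–A–C, so D is the root (a D dominant seventh chord).

D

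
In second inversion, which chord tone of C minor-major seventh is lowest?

C minor-major seventh is C–Eb–G–B. Second inversion places the fifth in the bass: G.

G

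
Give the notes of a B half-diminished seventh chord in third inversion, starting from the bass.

A, B, D, F

The chord tones are B–D–F–A. With the seventh (A) lowest for third inversion: A, B, D, F.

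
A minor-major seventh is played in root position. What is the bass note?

A minor-major seventh is A–C–E–G#. Root position places the root in the bass: A.

A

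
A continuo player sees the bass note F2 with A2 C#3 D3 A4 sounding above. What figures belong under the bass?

6/5

The notes F, A, C#, D stack in thirds as D–F–A–C# — a D minor-major seventh chord. The bass F is the third, so this is first inversion: figured 6/5.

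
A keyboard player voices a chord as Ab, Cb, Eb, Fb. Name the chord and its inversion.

Fb major seventh, first inversion

The distinct note names are Ab, Cb, Eb, Fb. Stacked in thirds they read Fb–Ab–Cb–Eb, which is a major seventh chord on Fb.
With the third (Ab) in the bass, the chord is in first inversion (figured bass 6/5).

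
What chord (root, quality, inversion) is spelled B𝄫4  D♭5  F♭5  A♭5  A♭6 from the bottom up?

Bbb major seventh, root position

The pitch classes Bbb, Db, Fb, Ab arrange in thirds as Bbb–Db–Fb–Ab: a Bbb major seventh chord.
The lowest note is Bbb, the root of the chord, so this is root position (figured bass 7).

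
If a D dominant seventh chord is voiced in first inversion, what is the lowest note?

F#

In first inversion the third is lowest. For D dominant seventh (D–F#–A–C) that is F#.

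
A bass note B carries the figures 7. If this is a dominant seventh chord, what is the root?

B

The figures 7 mean the root of the chord is in the bass. If B is the root of a dominant seventh chord, the root is B (chord tones B–D#–F#–A).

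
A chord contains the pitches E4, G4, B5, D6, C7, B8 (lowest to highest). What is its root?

The distinct letter names are E, G, B, D, C. Arranged as a stack of thirds they read C–E–G–B–D, so C is the root (a C major ninth chord).

C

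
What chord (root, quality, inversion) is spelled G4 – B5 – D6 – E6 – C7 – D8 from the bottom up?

C major ninth, second inversion

Reducing to letter names: G, B, D, E, C. These stack in thirds as C–E–G–B–D — a C major ninth chord.
With the fifth (G) in the bass, the chord is in second inversion.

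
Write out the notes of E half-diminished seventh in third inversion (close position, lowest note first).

E half-diminished seventh is E–G–Bb–D. Third inversion puts the seventh (D) in the bass, with the remaining tones above: D, E, G, Bb.

D, E, G, Bb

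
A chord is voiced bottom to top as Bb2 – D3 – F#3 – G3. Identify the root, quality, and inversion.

The distinct note names are Bb, D, F#, G. Stacked in thirds they read G–Bb–D–F#, which is a minor-major seventh chord on G.
The lowest note is Bb, the third of the chord, so this is first inversion (figured bass 6/5).

G minor-major seventh, first inversion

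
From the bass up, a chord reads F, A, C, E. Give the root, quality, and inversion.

The distinct note names are F, A, C, E. Stacked in thirds they read F–A–C–E, which is a major seventh chord on F.
F is the root of F major seventh; root in the bass means root position (figured bass 7).

F major seventh, root position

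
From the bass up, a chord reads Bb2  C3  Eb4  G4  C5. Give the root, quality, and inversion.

C minor seventh, third inversion

Reducing to letter names: Bb, C, Eb, G. These stack in thirds as C–Eb–G–Bb — a C minor seventh chord.
With the seventh (Bb) in the bass, the chord is in third inversion (figured bass 4/2).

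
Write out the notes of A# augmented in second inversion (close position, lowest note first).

E##, A#, C##

A# augmented is A#–C##–E##. Second inversion puts the fifth (E##) in the bass, with the remaining tones above: E##, A#, C##.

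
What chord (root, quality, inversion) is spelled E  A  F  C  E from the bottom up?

F major seventh, third inversion

Reducing to letter names: E, A, F, C. These stack in thirds as F–A–C–E — an F major seventh chord.
The lowest note is E, the seventh of the chord, so this is third inversion (figured bass 4/2).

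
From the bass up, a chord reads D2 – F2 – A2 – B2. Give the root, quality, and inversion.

B half-diminished seventh, first inversion

The distinct note names are D, F, A, B. Stacked in thirds they read B–D–F–A, which is a half-diminished seventh chord on B.
D is the third of B half-diminished seventh; third in the bass means first inversion (figured bass 6/5).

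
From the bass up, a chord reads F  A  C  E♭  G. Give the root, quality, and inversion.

F dominant ninth, root position

The distinct note names are F, A, C, Eb, G. Stacked in thirds they read F–A–C–Eb–G, which is a dominant ninth chord on F.
The lowest note is F, the root of the chord, so this is root position.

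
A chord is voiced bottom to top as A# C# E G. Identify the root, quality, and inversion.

The distinct note names are A#, C#, E, G. Stacked in thirds they read A#–C#–E–G, which is a diminished seventh chord on A#.
The lowest note is A#, the root of the chord, so this is root position (figured bass 7).

A# diminished seventh, root position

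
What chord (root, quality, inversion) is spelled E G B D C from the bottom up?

C major ninth, first inversion

Reducing to letter names: E, G, B, D, C. These stack in thirds as C–E–G–B–D — a C major ninth chord.
E is the third of C major ninth; third in the bass means first inversion.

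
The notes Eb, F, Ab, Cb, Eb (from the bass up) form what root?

Reordering Eb, F, Ab, Cb into stacked thirds gives F–Ab–Cb–Eb; the bottom of that stack, F, is the root.

F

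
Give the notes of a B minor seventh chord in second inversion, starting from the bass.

F#, A, B, D

Spelling B minor seventh: B–D–F#–A. In second inversion the fifth is bass, giving F#, A, B, D from the bottom.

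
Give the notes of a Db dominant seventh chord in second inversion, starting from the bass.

Spelling Db dominant seventh: Db–F–Ab–Cb. In second inversion the fifth is bass, giving Ab, Cb, Db, F from the bottom.

Ab, Cb, Db, F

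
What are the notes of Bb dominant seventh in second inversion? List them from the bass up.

Bb dominant seventh is Bb–D–F–Ab. Second inversion puts the fifth (F) in the bass, with the remaining tones above: F, Ab, Bb, D.

F, Ab, Bb, D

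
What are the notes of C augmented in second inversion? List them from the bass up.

The chord tones are C–E–G#. With the fifth (G#) lowest for second inversion: G#, C, E.

G#, C, E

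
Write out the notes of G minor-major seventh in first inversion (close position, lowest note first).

The chord tones are G–Bb–D–F#. With the third (Bb) lowest for first inversion: Bb, D, F#, G.

Bb, D, F#, G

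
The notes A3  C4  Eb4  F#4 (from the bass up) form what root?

F#

Reordering A, C, Eb, F# into stacked thirds gives F#–A–C–Eb; the bottom of that stack, F#, is the root.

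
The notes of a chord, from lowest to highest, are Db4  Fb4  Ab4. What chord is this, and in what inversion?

The pitch classes Db, Fb, Ab arrange in thirds as Db–Fb–Ab: a Db minor triad.
The lowest note is Db, the root of the chord, so this is root position (figured bass 5/3).

Db minor, root position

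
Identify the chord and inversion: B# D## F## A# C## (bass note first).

The pitch classes B#, D##, F##, A#, C## arrange in thirds as B#–D##–F##–A#–C##: a B# dominant ninth chord.
B# is the root of B# dominant ninth; root in the bass means root position.

B# dominant ninth, root position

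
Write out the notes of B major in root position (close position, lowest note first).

The chord tones are B–D#–F#. With the root (B) lowest for root position: B, D#, F#.

B, D#, F#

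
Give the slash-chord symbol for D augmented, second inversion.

Second inversion of D augmented has the fifth (A#) in the bass. As a slash chord: Daug/A#.

Daug/A#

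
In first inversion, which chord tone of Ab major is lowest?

C

The third of Ab major (Ab–C–Eb) is C; that is the bass in first inversion.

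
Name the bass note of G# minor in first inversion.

B

In first inversion the third is lowest. For G# minor (G#–B–D#) that is B.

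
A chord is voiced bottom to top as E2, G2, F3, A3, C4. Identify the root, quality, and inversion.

Reducing to letter names: E, G, F, A, C. These stack in thirds as F–A–C–E–G — an F major ninth chord.
The lowest note is E, the seventh of the chord, so this is third inversion.

F major ninth, third inversion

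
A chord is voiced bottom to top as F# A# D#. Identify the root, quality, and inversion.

Reducing to letter names: F#, A#, D#. These stack in thirds as D#–F#–A# — a D# minor triad.
The lowest note is F#, the third of the chord, so this is first inversion (figured bass 6).

D# minor, first inversion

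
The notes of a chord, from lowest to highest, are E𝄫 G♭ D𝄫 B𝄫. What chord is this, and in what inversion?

Ebb dominant seventh, root position

Reducing to letter names: Ebb, Gb, Dbb, Bbb. These stack in thirds as Ebb–Gb–Bbb–Dbb — an Ebb dominant seventh chord.
With the root (Ebb) in the bass, the chord is in root position (figured bass 7).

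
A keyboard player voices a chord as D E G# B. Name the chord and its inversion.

Reducing to letter names: D, E, G#, B. These stack in thirds as E–G#–B–D — an E dominant seventh chord.
The lowest note is D, the seventh of the chord, so this is third inversion (figured bass 4/2).

E dominant seventh, third inversion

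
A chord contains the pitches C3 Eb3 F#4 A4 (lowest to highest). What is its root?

F#

The distinct letter names are C, Eb, F#, A. Arranged as a stack of thirds they read F#–A–C–Eb, so F# is the root (an F# diminished seventh chord).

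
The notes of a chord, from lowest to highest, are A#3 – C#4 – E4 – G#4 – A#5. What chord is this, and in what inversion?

A# half-diminished seventh, root position

The pitch classes A#, C#, E, G# arrange in thirds as A#–C#–E–G#: an A# half-diminished seventh chord.
The lowest note is A#, the root of the chord, so this is root position (figured bass 7).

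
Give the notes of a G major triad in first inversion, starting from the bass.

The chord tones are G–B–D. With the third (B) lowest for first inversion: B, D, G.

B, D, G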